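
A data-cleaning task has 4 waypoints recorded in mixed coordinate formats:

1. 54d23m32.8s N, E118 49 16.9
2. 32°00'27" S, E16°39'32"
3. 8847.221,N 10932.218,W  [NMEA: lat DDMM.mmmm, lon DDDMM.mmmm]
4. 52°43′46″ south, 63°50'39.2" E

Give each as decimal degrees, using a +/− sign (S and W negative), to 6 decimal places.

Point 1:
  φ: 23′ + 32.8″ = 23.54667′; 54 + 23.54667/60 = 54.3924444
  N → positive
  Lon: 118° + 49/60 + 16.9/3600 = 118 + 0.816667 + 0.004694 = 118.8213611
  E ⇒ keep positive
Point 2:
  φ: 0′ + 27″ = 0.45000′; 32 + 0.45000/60 = 32.0075000
  hemisphere S, so the sign is −
  λ: 16° + 39/60 + 32/3600 = 16 + 0.650000 + 0.008889 = 16.6588889
  E ⇒ keep positive
Point 3:
  Latitude: degrees = first 2 digits = 88, minutes = 47.221; 88 + 47.221/60 = 88.7870167
  N ⇒ keep positive
  λ: degrees = first 3 digits = 109, minutes = 32.218; 109 + 32.218/60 = 109.5369667
  W ⇒ negate
Point 4:
  Lat: 43′ + 46″ = 43.76667′; 52 + 43.76667/60 = 52.7294444
  S → negative
  λ: 63 + 50/60 + 39.2/3600 = 63.8442222
  E → positive

1. 54.392444, 118.821361
2. -32.007500, 16.658889
3. 88.787017, -109.536967
4. -52.729444, 63.844222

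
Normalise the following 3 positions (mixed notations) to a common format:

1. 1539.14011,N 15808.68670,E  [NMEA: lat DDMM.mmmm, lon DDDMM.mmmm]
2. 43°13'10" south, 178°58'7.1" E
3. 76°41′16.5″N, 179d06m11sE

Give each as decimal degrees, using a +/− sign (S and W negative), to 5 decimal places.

Point 1:
  Lat: split at 2 digits → 15° and 39.14011′; 15 + 39.14011/60 = 15.652335
  N ⇒ keep positive
  λ: degrees = first 3 digits = 158, minutes = 8.6867; 158 + 8.6867/60 = 158.144778
  E → positive
Point 2:
  Lat: 43° + 13/60 + 10/3600 = 43 + 0.216667 + 0.002778 = 43.219444
  S → negative
  Longitude: 58′ + 7.1″ = 58.11833′; 178 + 58.11833/60 = 178.968639
  E → positive
Point 3:
  Latitude: 41′ + 16.5″ = 41.27500′; 76 + 41.27500/60 = 76.687917
  N → positive
  λ: 179 + 6/60 + 11/3600 = 179.103056
  E → positive

1. 15.65234, 158.14478
2. -43.21944, 178.96864
3. 76.68792, 179.10306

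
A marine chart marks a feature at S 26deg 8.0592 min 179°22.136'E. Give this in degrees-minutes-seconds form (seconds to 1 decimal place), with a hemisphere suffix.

Latitude: fractional minutes 0.05920 × 60 = 3.552″
Lon: 22.13600′ → 22′ and 0.13600 × 60 = 8.160″

26°08′3.6″ S, 179°22′8.2″ E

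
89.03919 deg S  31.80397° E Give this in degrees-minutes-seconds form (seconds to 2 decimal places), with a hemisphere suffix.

89°02′21.08″ S, 31°48′14.29″ E

Lat: 0.039190° → 2.35140′; 0.35140 × 60 = 21.0840″
Lon: 0.803970° → 48.23820′; 0.23820 × 60 = 14.2920″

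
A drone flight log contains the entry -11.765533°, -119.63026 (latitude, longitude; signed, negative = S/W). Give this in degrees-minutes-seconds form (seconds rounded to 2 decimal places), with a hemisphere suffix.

Latitude is negative → S; |value| = 11.765533
Lat: 0.765533° → 45.93198′; 0.93198 × 60 = 55.9188″
Longitude is negative → W; |value| = 119.630260
λ: 0.630260° → 37.81560′; 0.81560 × 60 = 48.9360″

11°45′55.92″ S, 119°37′48.94″ W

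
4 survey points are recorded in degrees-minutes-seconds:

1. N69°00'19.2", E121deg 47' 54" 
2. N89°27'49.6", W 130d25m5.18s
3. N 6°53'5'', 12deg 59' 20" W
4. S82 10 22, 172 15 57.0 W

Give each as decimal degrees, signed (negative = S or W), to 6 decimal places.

Point 1:
  φ: 69° + 0/60 + 19.2/3600 = 69 + 0.000000 + 0.005333 = 69.0053333
  N → positive
  λ: 121° + 47/60 + 54/3600 = 121 + 0.783333 + 0.015000 = 121.7983333
  E ⇒ keep positive
Point 2:
  φ: 89° + 27/60 + 49.6/3600 = 89 + 0.450000 + 0.013778 = 89.4637778
  N → positive
  λ: 130° + 25/60 + 5.18/3600 = 130 + 0.416667 + 0.001439 = 130.4181056
  W → negative
Point 3:
  Latitude: 6° + 53/60 + 5/3600 = 6 + 0.883333 + 0.001389 = 6.8847222
  N → positive
  λ: 59′ + 20″ = 59.33333′; 12 + 59.33333/60 = 12.9888889
  hemisphere W, so the sign is −
Point 4:
  Lat: 82 + 10/60 + 22/3600 = 82.1727778
  S ⇒ negate
  Longitude: 172° + 15/60 + 57/3600 = 172 + 0.250000 + 0.015833 = 172.2658333
  W → negative

1. 69.005333, 121.798333
2. 89.463778, -130.418106
3. 6.884722, -12.988889
4. -82.172778, -172.265833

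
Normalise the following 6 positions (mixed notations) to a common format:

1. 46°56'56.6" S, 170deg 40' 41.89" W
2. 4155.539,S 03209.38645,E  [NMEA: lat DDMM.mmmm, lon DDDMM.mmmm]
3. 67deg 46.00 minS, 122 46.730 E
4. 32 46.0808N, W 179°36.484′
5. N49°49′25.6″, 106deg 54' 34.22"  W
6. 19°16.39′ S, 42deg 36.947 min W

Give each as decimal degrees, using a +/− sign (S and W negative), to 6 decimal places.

Point 1:
  Latitude: 46° + 56/60 + 56.6/3600 = 46 + 0.933333 + 0.015722 = 46.9490556
  S → negative
  Longitude: 40′ + 41.89″ = 40.69817′; 170 + 40.69817/60 = 170.6783028
  hemisphere W, so the sign is −
Point 2:
  Lat: degrees = first 2 digits = 41, minutes = 55.539; 41 + 55.539/60 = 41.9256500
  hemisphere S, so the sign is −
  λ: split at 3 digits → 032° and 9.38645′; 32 + 9.38645/60 = 32.1564408
  E → positive
Point 3:
  φ: 67 + 46/60 = 67.7666667
  hemisphere S, so the sign is −
  Longitude: 46.73′ = 0.778833°; total 122.7788333
  E → positive
Point 4:
  Lat: 32 + 46.0808/60 = 32.7680133
  N ⇒ keep positive
  Longitude: 179 + 36.484/60 = 179.6080667
  W → negative
Point 5:
  Lat: 49° + 49/60 + 25.6/3600 = 49 + 0.816667 + 0.007111 = 49.8237778
  N ⇒ keep positive
  λ: 106° + 54/60 + 34.22/3600 = 106 + 0.900000 + 0.009506 = 106.9095056
  hemisphere W, so the sign is −
Point 6:
  Latitude: 16.39′ = 0.273167°; total 19.2731667
  S → negative
  Longitude: 42 + 36.947/60 = 42.6157833
  hemisphere W, so the sign is −

1. -46.949056, -170.678303
2. -41.925650, 32.156441
3. -67.766667, 122.778833
4. 32.768013, -179.608067
5. 49.823778, -106.909506
6. -19.273167, -42.615783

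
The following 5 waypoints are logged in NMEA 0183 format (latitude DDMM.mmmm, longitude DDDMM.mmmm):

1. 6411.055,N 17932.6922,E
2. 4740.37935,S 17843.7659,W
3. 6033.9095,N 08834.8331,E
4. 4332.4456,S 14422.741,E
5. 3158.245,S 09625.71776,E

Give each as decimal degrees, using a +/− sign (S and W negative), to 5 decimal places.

Point 1:
  φ: split at 2 digits → 64° and 11.055′; 64 + 11.055/60 = 64.184250
  N → positive
  Longitude: split at 3 digits → 179° and 32.6922′; 179 + 32.6922/60 = 179.544870
  E → positive
Point 2:
  Latitude: degrees = first 2 digits = 47, minutes = 40.37935; 47 + 40.37935/60 = 47.672989
  S → negative
  Longitude: split at 3 digits → 178° and 43.7659′; 178 + 43.7659/60 = 178.729432
  hemisphere W, so the sign is −
Point 3:
  φ: split at 2 digits → 60° and 33.9095′; 60 + 33.9095/60 = 60.565158
  N ⇒ keep positive
  Longitude: degrees = first 3 digits = 88, minutes = 34.8331; 88 + 34.8331/60 = 88.580552
  E ⇒ keep positive
Point 4:
  Lat: split at 2 digits → 43° and 32.4456′; 43 + 32.4456/60 = 43.540760
  S ⇒ negate
  λ: degrees = first 3 digits = 144, minutes = 22.741; 144 + 22.741/60 = 144.379017
  E → positive
Point 5:
  Lat: split at 2 digits → 31° and 58.245′; 31 + 58.245/60 = 31.970750
  S ⇒ negate
  Longitude: degrees = first 3 digits = 96, minutes = 25.71776; 96 + 25.71776/60 = 96.428629
  E ⇒ keep positive

1. 64.18425, 179.54487
2. -47.67299, -178.72943
3. 60.56516, 88.58055
4. -43.54076, 144.37902
5. -31.97075, 96.42863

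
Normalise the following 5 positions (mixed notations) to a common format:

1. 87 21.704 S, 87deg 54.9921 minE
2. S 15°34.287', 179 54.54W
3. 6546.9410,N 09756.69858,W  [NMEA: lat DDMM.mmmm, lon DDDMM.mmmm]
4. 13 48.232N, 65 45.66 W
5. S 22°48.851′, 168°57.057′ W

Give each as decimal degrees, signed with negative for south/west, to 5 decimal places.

1. -87.36173, 87.91654
2. -15.57145, -179.90900
3. 65.78235, -97.94498
4. 13.80387, -65.76100
5. -22.81418, -168.95095

Point 1:
  Lat: 21.704′ = 0.361733°; total 87.361733
  hemisphere S, so the sign is −
  Longitude: 54.9921′ = 0.916535°; total 87.916535
  E ⇒ keep positive
Point 2:
  Latitude: 15 + 34.287/60 = 15.571450
  hemisphere S, so the sign is −
  λ: 54.54′ = 0.909000°; total 179.909000
  W → negative
Point 3:
  Lat: split at 2 digits → 65° and 46.941′; 65 + 46.941/60 = 65.782350
  N ⇒ keep positive
  Lon: degrees = first 3 digits = 97, minutes = 56.69858; 97 + 56.69858/60 = 97.944976
  W ⇒ negate
Point 4:
  Latitude: 13 + 48.232/60 = 13.803867
  N → positive
  λ: 65 + 45.66/60 = 65.761000
  W ⇒ negate
Point 5:
  φ: 22 + 48.851/60 = 22.814183
  hemisphere S, so the sign is −
  Lon: 168 + 57.057/60 = 168.950950
  W → negative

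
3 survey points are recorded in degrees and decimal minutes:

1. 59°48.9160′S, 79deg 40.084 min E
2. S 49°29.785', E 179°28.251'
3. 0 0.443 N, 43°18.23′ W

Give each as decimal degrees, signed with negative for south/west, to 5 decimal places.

Point 1:
  Lat: 48.916′ = 0.815267°; total 59.815267
  S ⇒ negate
  λ: 40.084′ = 0.668067°; total 79.668067
  E ⇒ keep positive
Point 2:
  Lat: 29.785′ = 0.496417°; total 49.496417
  S ⇒ negate
  Lon: 179 + 28.251/60 = 179.470850
  E ⇒ keep positive
Point 3:
  Lat: 0 + 0.443/60 = 0.007383
  N ⇒ keep positive
  Lon: 18.23′ = 0.303833°; total 43.303833
  hemisphere W, so the sign is −

1. -59.81527, 79.66807
2. -49.49642, 179.47085
3. 0.00738, -43.30383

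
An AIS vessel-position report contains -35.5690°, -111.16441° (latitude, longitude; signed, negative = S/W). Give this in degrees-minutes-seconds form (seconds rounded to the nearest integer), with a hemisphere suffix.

35°34′8″ S, 111°09′52″ W

Latitude is negative → S; |value| = 35.569000
φ: 0.569000° → 34.14000′; 0.14000 × 60 = 8.40″
Longitude is negative → W; |value| = 111.164410
Lon: 0.164410 × 60 = 9.86460′ → 9′, remainder × 60 = 51.88″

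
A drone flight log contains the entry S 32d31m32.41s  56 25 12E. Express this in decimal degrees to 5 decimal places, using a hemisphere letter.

32.52567° S, 56.42000° E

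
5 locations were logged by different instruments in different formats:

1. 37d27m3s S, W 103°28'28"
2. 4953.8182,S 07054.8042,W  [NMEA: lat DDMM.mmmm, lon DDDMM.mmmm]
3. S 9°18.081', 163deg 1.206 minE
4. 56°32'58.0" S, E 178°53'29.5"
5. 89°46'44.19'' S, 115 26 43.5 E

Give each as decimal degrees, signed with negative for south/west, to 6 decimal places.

1. -37.450833, -103.474444
2. -49.896970, -70.913403
3. -9.301350, 163.020100
4. -56.549444, 178.891528
5. -89.778942, 115.445417

Point 1:
  Latitude: 37 + 27/60 + 3/3600 = 37.4508333
  S ⇒ negate
  λ: 103 + 28/60 + 28/3600 = 103.4744444
  W ⇒ negate
Point 2:
  Lat: split at 2 digits → 49° and 53.8182′; 49 + 53.8182/60 = 49.8969700
  S → negative
  λ: split at 3 digits → 070° and 54.8042′; 70 + 54.8042/60 = 70.9134033
  hemisphere W, so the sign is −
Point 3:
  Latitude: 18.081′ = 0.301350°; total 9.3013500
  S ⇒ negate
  λ: 163 + 1.206/60 = 163.0201000
  E → positive
Point 4:
  Lat: 56 + 32/60 + 58/3600 = 56.5494444
  S ⇒ negate
  Longitude: 53′ + 29.5″ = 53.49167′; 178 + 53.49167/60 = 178.8915278
  E → positive
Point 5:
  Latitude: 89° + 46/60 + 44.19/3600 = 89 + 0.766667 + 0.012275 = 89.7789417
  hemisphere S, so the sign is −
  λ: 115 + 26/60 + 43.5/3600 = 115.4454167
  E ⇒ keep positive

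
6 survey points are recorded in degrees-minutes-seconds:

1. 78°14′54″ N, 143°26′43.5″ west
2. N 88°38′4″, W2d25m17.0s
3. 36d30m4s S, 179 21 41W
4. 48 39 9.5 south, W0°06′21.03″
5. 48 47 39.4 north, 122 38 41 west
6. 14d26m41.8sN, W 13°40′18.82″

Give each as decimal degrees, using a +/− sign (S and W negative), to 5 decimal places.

Point 1:
  φ: 14′ + 54″ = 14.90000′; 78 + 14.90000/60 = 78.248333
  N ⇒ keep positive
  Lon: 143° + 26/60 + 43.5/3600 = 143 + 0.433333 + 0.012083 = 143.445417
  W → negative
Point 2:
  Lat: 88 + 38/60 + 4/3600 = 88.634444
  N → positive
  λ: 2° + 25/60 + 17/3600 = 2 + 0.416667 + 0.004722 = 2.421389
  W ⇒ negate
Point 3:
  Latitude: 30′ + 4″ = 30.06667′; 36 + 30.06667/60 = 36.501111
  S → negative
  Lon: 21′ + 41″ = 21.68333′; 179 + 21.68333/60 = 179.361389
  W ⇒ negate
Point 4:
  Latitude: 48° + 39/60 + 9.5/3600 = 48 + 0.650000 + 0.002639 = 48.652639
  S → negative
  λ: 6′ + 21.03″ = 6.35050′; 0 + 6.35050/60 = 0.105842
  hemisphere W, so the sign is −
Point 5:
  Lat: 47′ + 39.4″ = 47.65667′; 48 + 47.65667/60 = 48.794278
  N ⇒ keep positive
  Lon: 122° + 38/60 + 41/3600 = 122 + 0.633333 + 0.011389 = 122.644722
  W ⇒ negate
Point 6:
  Lat: 26′ + 41.8″ = 26.69667′; 14 + 26.69667/60 = 14.444944
  N ⇒ keep positive
  Longitude: 13° + 40/60 + 18.82/3600 = 13 + 0.666667 + 0.005228 = 13.671894
  hemisphere W, so the sign is −

1. 78.24833, -143.44542
2. 88.63444, -2.42139
3. -36.50111, -179.36139
4. -48.65264, -0.10584
5. 48.79428, -122.64472
6. 14.44494, -13.67189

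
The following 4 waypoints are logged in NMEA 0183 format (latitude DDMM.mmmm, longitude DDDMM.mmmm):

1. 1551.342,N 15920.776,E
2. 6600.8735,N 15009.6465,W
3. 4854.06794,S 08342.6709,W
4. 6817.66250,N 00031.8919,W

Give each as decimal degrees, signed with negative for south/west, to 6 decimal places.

Point 1:
  φ: split at 2 digits → 15° and 51.342′; 15 + 51.342/60 = 15.8557000
  N → positive
  λ: degrees = first 3 digits = 159, minutes = 20.776; 159 + 20.776/60 = 159.3462667
  E → positive
Point 2:
  φ: degrees = first 2 digits = 66, minutes = 0.8735; 66 + 0.8735/60 = 66.0145583
  N → positive
  λ: degrees = first 3 digits = 150, minutes = 9.6465; 150 + 9.6465/60 = 150.1607750
  W ⇒ negate
Point 3:
  Latitude: degrees = first 2 digits = 48, minutes = 54.06794; 48 + 54.06794/60 = 48.9011323
  S ⇒ negate
  Longitude: split at 3 digits → 083° and 42.6709′; 83 + 42.6709/60 = 83.7111817
  W → negative
Point 4:
  φ: degrees = first 2 digits = 68, minutes = 17.6625; 68 + 17.6625/60 = 68.2943750
  N ⇒ keep positive
  Longitude: split at 3 digits → 000° and 31.8919′; 0 + 31.8919/60 = 0.5315317
  hemisphere W, so the sign is −

1. 15.855700, 159.346267
2. 66.014558, -150.160775
3. -48.901132, -83.711182
4. 68.294375, -0.531532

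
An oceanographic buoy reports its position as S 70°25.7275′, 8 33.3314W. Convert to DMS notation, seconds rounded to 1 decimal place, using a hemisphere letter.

Latitude: fractional minutes 0.72750 × 60 = 43.650″
Longitude: fractional minutes 0.33140 × 60 = 19.884″

70°25′43.7″ S, 8°33′19.9″ W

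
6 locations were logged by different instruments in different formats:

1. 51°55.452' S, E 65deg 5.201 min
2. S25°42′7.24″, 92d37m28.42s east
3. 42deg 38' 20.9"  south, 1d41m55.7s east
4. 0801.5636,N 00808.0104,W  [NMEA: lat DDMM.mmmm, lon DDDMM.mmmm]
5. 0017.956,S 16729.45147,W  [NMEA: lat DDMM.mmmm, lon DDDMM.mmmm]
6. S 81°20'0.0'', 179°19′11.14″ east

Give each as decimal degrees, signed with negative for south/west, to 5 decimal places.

1. -51.92420, 65.08668
2. -25.70201, 92.62456
3. -42.63914, 1.69881
4. 8.02606, -8.13351
5. -0.29927, -167.49086
6. -81.33333, 179.31976

Point 1:
  Lat: 51 + 55.452/60 = 51.924200
  hemisphere S, so the sign is −
  Longitude: 5.201′ = 0.086683°; total 65.086683
  E ⇒ keep positive
Point 2:
  Latitude: 42′ + 7.24″ = 42.12067′; 25 + 42.12067/60 = 25.702011
  S → negative
  Lon: 92 + 37/60 + 28.42/3600 = 92.624561
  E ⇒ keep positive
Point 3:
  Latitude: 42° + 38/60 + 20.9/3600 = 42 + 0.633333 + 0.005806 = 42.639139
  S → negative
  Longitude: 1 + 41/60 + 55.7/3600 = 1.698806
  E → positive
Point 4:
  Lat: degrees = first 2 digits = 8, minutes = 1.5636; 8 + 1.5636/60 = 8.026060
  N → positive
  Lon: degrees = first 3 digits = 8, minutes = 8.0104; 8 + 8.0104/60 = 8.133507
  W → negative
Point 5:
  Lat: degrees = first 2 digits = 0, minutes = 17.956; 0 + 17.956/60 = 0.299267
  hemisphere S, so the sign is −
  λ: degrees = first 3 digits = 167, minutes = 29.45147; 167 + 29.45147/60 = 167.490858
  hemisphere W, so the sign is −
Point 6:
  Lat: 20′ + 0″ = 20.00000′; 81 + 20.00000/60 = 81.333333
  hemisphere S, so the sign is −
  λ: 19′ + 11.14″ = 19.18567′; 179 + 19.18567/60 = 179.319761
  E → positive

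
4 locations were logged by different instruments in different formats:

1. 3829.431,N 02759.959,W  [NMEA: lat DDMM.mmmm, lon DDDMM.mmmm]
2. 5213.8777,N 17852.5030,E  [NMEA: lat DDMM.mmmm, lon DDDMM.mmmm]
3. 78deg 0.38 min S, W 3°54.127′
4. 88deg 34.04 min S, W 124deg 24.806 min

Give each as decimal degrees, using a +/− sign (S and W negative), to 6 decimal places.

1. 38.490517, -27.999317
2. 52.231295, 178.875050
3. -78.006333, -3.902117
4. -88.567333, -124.413433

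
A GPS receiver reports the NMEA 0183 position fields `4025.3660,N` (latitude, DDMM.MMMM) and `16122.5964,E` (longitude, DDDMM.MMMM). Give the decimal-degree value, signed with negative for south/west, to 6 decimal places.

40.422767, 161.376607

Lat: degrees = first 2 digits = 40, minutes = 25.366; 40 + 25.366/60 = 40.4227667
N ⇒ keep positive
Lon: degrees = first 3 digits = 161, minutes = 22.5964; 161 + 22.5964/60 = 161.3766067
E ⇒ keep positive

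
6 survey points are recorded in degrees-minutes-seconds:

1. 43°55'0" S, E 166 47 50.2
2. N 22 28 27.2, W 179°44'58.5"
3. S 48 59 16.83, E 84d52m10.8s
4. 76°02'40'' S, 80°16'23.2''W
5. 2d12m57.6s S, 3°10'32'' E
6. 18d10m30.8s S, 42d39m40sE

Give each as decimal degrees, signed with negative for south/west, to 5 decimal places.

Point 1:
  φ: 43° + 55/60 + 0/3600 = 43 + 0.916667 + 0.000000 = 43.916667
  S → negative
  λ: 166 + 47/60 + 50.2/3600 = 166.797278
  E → positive
Point 2:
  φ: 22 + 28/60 + 27.2/3600 = 22.474222
  N → positive
  Lon: 179 + 44/60 + 58.5/3600 = 179.749583
  W ⇒ negate
Point 3:
  Lat: 48° + 59/60 + 16.83/3600 = 48 + 0.983333 + 0.004675 = 48.988008
  S → negative
  Longitude: 84° + 52/60 + 10.8/3600 = 84 + 0.866667 + 0.003000 = 84.869667
  E ⇒ keep positive
Point 4:
  φ: 76 + 2/60 + 40/3600 = 76.044444
  hemisphere S, so the sign is −
  Lon: 16′ + 23.2″ = 16.38667′; 80 + 16.38667/60 = 80.273111
  W → negative
Point 5:
  φ: 12′ + 57.6″ = 12.96000′; 2 + 12.96000/60 = 2.216000
  S ⇒ negate
  λ: 3 + 10/60 + 32/3600 = 3.175556
  E → positive
Point 6:
  Latitude: 10′ + 30.8″ = 10.51333′; 18 + 10.51333/60 = 18.175222
  S → negative
  λ: 42° + 39/60 + 40/3600 = 42 + 0.650000 + 0.011111 = 42.661111
  E ⇒ keep positive

1. -43.91667, 166.79728
2. 22.47422, -179.74958
3. -48.98801, 84.86967
4. -76.04444, -80.27311
5. -2.21600, 3.17556
6. -18.17522, 42.66111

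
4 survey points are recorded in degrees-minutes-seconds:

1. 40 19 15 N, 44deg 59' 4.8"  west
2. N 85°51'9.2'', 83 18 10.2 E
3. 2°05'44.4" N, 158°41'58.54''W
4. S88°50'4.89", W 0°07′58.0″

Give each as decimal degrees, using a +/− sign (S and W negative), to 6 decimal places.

Point 1:
  φ: 19′ + 15″ = 19.25000′; 40 + 19.25000/60 = 40.3208333
  N ⇒ keep positive
  λ: 44° + 59/60 + 4.8/3600 = 44 + 0.983333 + 0.001333 = 44.9846667
  W ⇒ negate
Point 2:
  Latitude: 85 + 51/60 + 9.2/3600 = 85.8525556
  N → positive
  λ: 18′ + 10.2″ = 18.17000′; 83 + 18.17000/60 = 83.3028333
  E ⇒ keep positive
Point 3:
  Lat: 2 + 5/60 + 44.4/3600 = 2.0956667
  N ⇒ keep positive
  λ: 158 + 41/60 + 58.54/3600 = 158.6995944
  W ⇒ negate
Point 4:
  Latitude: 88° + 50/60 + 4.89/3600 = 88 + 0.833333 + 0.001358 = 88.8346917
  S ⇒ negate
  Lon: 0 + 7/60 + 58/3600 = 0.1327778
  W → negative

1. 40.320833, -44.984667
2. 85.852556, 83.302833
3. 2.095667, -158.699594
4. -88.834692, -0.132778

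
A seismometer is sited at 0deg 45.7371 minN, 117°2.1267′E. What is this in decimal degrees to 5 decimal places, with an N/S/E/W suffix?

0.76229° N, 117.03545° E

Lat: 45.7371′ = 0.762285°; total 0.762285
λ: 117 + 2.1267/60 = 117.035445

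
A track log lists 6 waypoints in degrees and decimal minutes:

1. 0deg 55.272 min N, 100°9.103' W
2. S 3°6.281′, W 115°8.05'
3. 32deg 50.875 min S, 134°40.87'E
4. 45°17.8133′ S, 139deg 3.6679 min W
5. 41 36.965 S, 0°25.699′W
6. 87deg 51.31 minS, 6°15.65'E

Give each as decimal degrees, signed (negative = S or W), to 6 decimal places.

1. 0.921200, -100.151717
2. -3.104683, -115.134167
3. -32.847917, 134.681167
4. -45.296888, -139.061132
5. -41.616083, -0.428317
6. -87.855167, 6.260833

Point 1:
  φ: 55.272′ = 0.921200°; total 0.9212000
  N ⇒ keep positive
  Lon: 100 + 9.103/60 = 100.1517167
  W ⇒ negate
Point 2:
  φ: 6.281′ = 0.104683°; total 3.1046833
  hemisphere S, so the sign is −
  Longitude: 115 + 8.05/60 = 115.1341667
  W ⇒ negate
Point 3:
  φ: 32 + 50.875/60 = 32.8479167
  S ⇒ negate
  Lon: 134 + 40.87/60 = 134.6811667
  E → positive
Point 4:
  Latitude: 17.8133′ = 0.296888°; total 45.2968883
  hemisphere S, so the sign is −
  λ: 3.6679′ = 0.061132°; total 139.0611317
  W → negative
Point 5:
  Latitude: 36.965′ = 0.616083°; total 41.6160833
  S ⇒ negate
  Lon: 25.699′ = 0.428317°; total 0.4283167
  W → negative
Point 6:
  φ: 51.31′ = 0.855167°; total 87.8551667
  S ⇒ negate
  λ: 6 + 15.65/60 = 6.2608333
  E → positive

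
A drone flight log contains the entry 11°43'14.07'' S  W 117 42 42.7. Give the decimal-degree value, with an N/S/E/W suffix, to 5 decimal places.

11.72058° S, 117.71186° W

Lat: 11 + 43/60 + 14.07/3600 = 11.720575
Lon: 117 + 42/60 + 42.7/3600 = 117.711861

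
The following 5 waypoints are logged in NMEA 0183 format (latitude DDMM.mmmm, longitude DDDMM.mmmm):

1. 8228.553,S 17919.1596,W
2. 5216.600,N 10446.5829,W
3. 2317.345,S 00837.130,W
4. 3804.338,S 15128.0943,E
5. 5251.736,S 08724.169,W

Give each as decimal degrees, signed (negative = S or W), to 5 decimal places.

1. -82.47588, -179.31933
2. 52.27667, -104.77638
3. -23.28908, -8.61883
4. -38.07230, 151.46824
5. -52.86227, -87.40282

Point 1:
  φ: split at 2 digits → 82° and 28.553′; 82 + 28.553/60 = 82.475883
  S → negative
  Longitude: degrees = first 3 digits = 179, minutes = 19.1596; 179 + 19.1596/60 = 179.319327
  hemisphere W, so the sign is −
Point 2:
  φ: degrees = first 2 digits = 52, minutes = 16.6; 52 + 16.6/60 = 52.276667
  N ⇒ keep positive
  Longitude: degrees = first 3 digits = 104, minutes = 46.5829; 104 + 46.5829/60 = 104.776382
  W → negative
Point 3:
  Lat: split at 2 digits → 23° and 17.345′; 23 + 17.345/60 = 23.289083
  S ⇒ negate
  Longitude: split at 3 digits → 008° and 37.13′; 8 + 37.13/60 = 8.618833
  W → negative
Point 4:
  Lat: split at 2 digits → 38° and 4.338′; 38 + 4.338/60 = 38.072300
  S → negative
  Longitude: split at 3 digits → 151° and 28.0943′; 151 + 28.0943/60 = 151.468238
  E → positive
Point 5:
  Latitude: split at 2 digits → 52° and 51.736′; 52 + 51.736/60 = 52.862267
  hemisphere S, so the sign is −
  Longitude: degrees = first 3 digits = 87, minutes = 24.169; 87 + 24.169/60 = 87.402817
  hemisphere W, so the sign is −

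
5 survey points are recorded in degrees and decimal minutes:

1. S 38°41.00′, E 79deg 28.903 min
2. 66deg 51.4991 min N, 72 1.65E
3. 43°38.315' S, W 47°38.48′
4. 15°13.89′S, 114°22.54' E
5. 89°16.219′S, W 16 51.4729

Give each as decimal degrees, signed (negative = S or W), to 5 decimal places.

Point 1:
  Lat: 41′ = 0.683333°; total 38.683333
  S ⇒ negate
  Longitude: 28.903′ = 0.481717°; total 79.481717
  E → positive
Point 2:
  Lat: 51.4991′ = 0.858318°; total 66.858318
  N → positive
  Lon: 72 + 1.65/60 = 72.027500
  E → positive
Point 3:
  φ: 43 + 38.315/60 = 43.638583
  hemisphere S, so the sign is −
  Lon: 47 + 38.48/60 = 47.641333
  W → negative
Point 4:
  Lat: 13.89′ = 0.231500°; total 15.231500
  hemisphere S, so the sign is −
  Lon: 114 + 22.54/60 = 114.375667
  E ⇒ keep positive
Point 5:
  φ: 16.219′ = 0.270317°; total 89.270317
  S → negative
  Longitude: 51.4729′ = 0.857882°; total 16.857882
  W ⇒ negate

1. -38.68333, 79.48172
2. 66.85832, 72.02750
3. -43.63858, -47.64133
4. -15.23150, 114.37567
5. -89.27032, -16.85788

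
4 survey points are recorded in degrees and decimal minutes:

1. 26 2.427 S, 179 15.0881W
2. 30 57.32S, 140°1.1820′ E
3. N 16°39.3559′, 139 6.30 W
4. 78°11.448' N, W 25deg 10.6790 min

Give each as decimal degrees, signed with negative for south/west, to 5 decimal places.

Point 1:
  Latitude: 2.427′ = 0.040450°; total 26.040450
  hemisphere S, so the sign is −
  Longitude: 179 + 15.0881/60 = 179.251468
  hemisphere W, so the sign is −
Point 2:
  φ: 30 + 57.32/60 = 30.955333
  hemisphere S, so the sign is −
  Lon: 140 + 1.182/60 = 140.019700
  E ⇒ keep positive
Point 3:
  Latitude: 39.3559′ = 0.655932°; total 16.655932
  N → positive
  Lon: 6.3′ = 0.105000°; total 139.105000
  W ⇒ negate
Point 4:
  Lat: 78 + 11.448/60 = 78.190800
  N ⇒ keep positive
  Longitude: 25 + 10.679/60 = 25.177983
  W ⇒ negate

1. -26.04045, -179.25147
2. -30.95533, 140.01970
3. 16.65593, -139.10500
4. 78.19080, -25.17798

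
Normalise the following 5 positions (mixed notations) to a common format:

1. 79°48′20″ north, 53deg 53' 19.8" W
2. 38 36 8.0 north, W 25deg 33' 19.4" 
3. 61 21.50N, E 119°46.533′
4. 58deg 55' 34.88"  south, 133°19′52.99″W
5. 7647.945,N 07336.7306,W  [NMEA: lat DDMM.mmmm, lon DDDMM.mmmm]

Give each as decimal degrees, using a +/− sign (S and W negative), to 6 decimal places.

1. 79.805556, -53.888833
2. 38.602222, -25.555389
3. 61.358333, 119.775550
4. -58.926356, -133.331386
5. 76.799083, -73.612177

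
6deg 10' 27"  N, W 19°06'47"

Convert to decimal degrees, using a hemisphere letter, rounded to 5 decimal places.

6.17417° N, 19.11306° W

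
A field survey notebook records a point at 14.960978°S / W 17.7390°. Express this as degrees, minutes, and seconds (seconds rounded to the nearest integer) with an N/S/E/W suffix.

φ: whole degrees 14; 57.65868′ → 57′ and 39.52″
λ: whole degrees 17; 44.34000′ → 44′ and 20.40″

14°57′40″ S, 17°44′20″ W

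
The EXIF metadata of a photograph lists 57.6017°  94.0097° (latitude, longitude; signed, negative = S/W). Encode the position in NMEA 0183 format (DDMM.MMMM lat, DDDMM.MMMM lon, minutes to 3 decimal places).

Latitude: fractional part 0.601700 → 36.10200 minutes
Longitude: minutes = (94.009700 − 94) × 60 = 0.58200

5736.102,N / 09400.582,E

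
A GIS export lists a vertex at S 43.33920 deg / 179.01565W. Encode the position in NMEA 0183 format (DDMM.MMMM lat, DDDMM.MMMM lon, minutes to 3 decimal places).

φ: fractional part 0.339200 → 20.35200 minutes
λ: 179° + 0.015650 × 60 = 179° 0.93900′

4320.352,S / 17900.939,W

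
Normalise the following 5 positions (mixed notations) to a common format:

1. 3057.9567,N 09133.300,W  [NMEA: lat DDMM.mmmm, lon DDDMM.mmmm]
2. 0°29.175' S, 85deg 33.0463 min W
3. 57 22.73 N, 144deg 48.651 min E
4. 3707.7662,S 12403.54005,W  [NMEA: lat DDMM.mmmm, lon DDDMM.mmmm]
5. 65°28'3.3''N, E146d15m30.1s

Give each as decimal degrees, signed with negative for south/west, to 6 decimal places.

Point 1:
  Latitude: split at 2 digits → 30° and 57.9567′; 30 + 57.9567/60 = 30.9659450
  N ⇒ keep positive
  λ: degrees = first 3 digits = 91, minutes = 33.3; 91 + 33.3/60 = 91.5550000
  W ⇒ negate
Point 2:
  φ: 0 + 29.175/60 = 0.4862500
  S → negative
  Longitude: 85 + 33.0463/60 = 85.5507717
  W → negative
Point 3:
  Latitude: 22.73′ = 0.378833°; total 57.3788333
  N ⇒ keep positive
  Lon: 48.651′ = 0.810850°; total 144.8108500
  E → positive
Point 4:
  Latitude: degrees = first 2 digits = 37, minutes = 7.7662; 37 + 7.7662/60 = 37.1294367
  S → negative
  λ: degrees = first 3 digits = 124, minutes = 3.54005; 124 + 3.54005/60 = 124.0590008
  hemisphere W, so the sign is −
Point 5:
  Lat: 65 + 28/60 + 3.3/3600 = 65.4675833
  N ⇒ keep positive
  Longitude: 15′ + 30.1″ = 15.50167′; 146 + 15.50167/60 = 146.2583611
  E ⇒ keep positive

1. 30.965945, -91.555000
2. -0.486250, -85.550772
3. 57.378833, 144.810850
4. -37.129437, -124.059001
5. 65.467583, 146.258361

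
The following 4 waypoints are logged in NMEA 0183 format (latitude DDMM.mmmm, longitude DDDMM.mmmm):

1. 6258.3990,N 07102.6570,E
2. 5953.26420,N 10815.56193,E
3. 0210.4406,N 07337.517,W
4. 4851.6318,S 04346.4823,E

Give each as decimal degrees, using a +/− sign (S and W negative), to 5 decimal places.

1. 62.97332, 71.04428
2. 59.88774, 108.25937
3. 2.17401, -73.62528
4. -48.86053, 43.77471

Point 1:
  φ: split at 2 digits → 62° and 58.399′; 62 + 58.399/60 = 62.973317
  N → positive
  λ: split at 3 digits → 071° and 2.657′; 71 + 2.657/60 = 71.044283
  E → positive
Point 2:
  φ: split at 2 digits → 59° and 53.2642′; 59 + 53.2642/60 = 59.887737
  N ⇒ keep positive
  λ: degrees = first 3 digits = 108, minutes = 15.56193; 108 + 15.56193/60 = 108.259366
  E ⇒ keep positive
Point 3:
  Latitude: degrees = first 2 digits = 2, minutes = 10.4406; 2 + 10.4406/60 = 2.174010
  N ⇒ keep positive
  Longitude: degrees = first 3 digits = 73, minutes = 37.517; 73 + 37.517/60 = 73.625283
  hemisphere W, so the sign is −
Point 4:
  φ: split at 2 digits → 48° and 51.6318′; 48 + 51.6318/60 = 48.860530
  S ⇒ negate
  λ: split at 3 digits → 043° and 46.4823′; 43 + 46.4823/60 = 43.774705
  E → positive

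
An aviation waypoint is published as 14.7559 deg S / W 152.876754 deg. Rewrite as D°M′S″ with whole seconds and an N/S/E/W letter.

14°45′21″ S, 152°52′36″ W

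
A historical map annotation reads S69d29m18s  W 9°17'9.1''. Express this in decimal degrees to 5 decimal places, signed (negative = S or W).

-69.48833, -9.28586

φ: 69 + 29/60 + 18/3600 = 69.488333
S → negative
Longitude: 9° + 17/60 + 9.1/3600 = 9 + 0.283333 + 0.002528 = 9.285861
W → negative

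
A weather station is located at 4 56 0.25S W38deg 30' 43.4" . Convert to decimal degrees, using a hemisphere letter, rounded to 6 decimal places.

φ: 4 + 56/60 + 0.25/3600 = 4.9334028
λ: 30′ + 43.4″ = 30.72333′; 38 + 30.72333/60 = 38.5120556

4.933403° S, 38.512056° W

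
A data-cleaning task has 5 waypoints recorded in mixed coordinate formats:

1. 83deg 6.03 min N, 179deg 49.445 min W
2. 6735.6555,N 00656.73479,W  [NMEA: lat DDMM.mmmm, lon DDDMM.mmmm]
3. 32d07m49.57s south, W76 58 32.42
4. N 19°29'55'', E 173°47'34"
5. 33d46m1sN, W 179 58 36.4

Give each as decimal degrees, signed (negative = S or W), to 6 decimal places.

Point 1:
  Lat: 6.03′ = 0.100500°; total 83.1005000
  N ⇒ keep positive
  Lon: 49.445′ = 0.824083°; total 179.8240833
  hemisphere W, so the sign is −
Point 2:
  φ: degrees = first 2 digits = 67, minutes = 35.6555; 67 + 35.6555/60 = 67.5942583
  N ⇒ keep positive
  λ: split at 3 digits → 006° and 56.73479′; 6 + 56.73479/60 = 6.9455798
  W ⇒ negate
Point 3:
  Latitude: 32° + 7/60 + 49.57/3600 = 32 + 0.116667 + 0.013769 = 32.1304361
  hemisphere S, so the sign is −
  Lon: 58′ + 32.42″ = 58.54033′; 76 + 58.54033/60 = 76.9756722
  W ⇒ negate
Point 4:
  φ: 19 + 29/60 + 55/3600 = 19.4986111
  N → positive
  Lon: 173 + 47/60 + 34/3600 = 173.7927778
  E → positive
Point 5:
  Lat: 46′ + 1″ = 46.01667′; 33 + 46.01667/60 = 33.7669444
  N → positive
  Lon: 58′ + 36.4″ = 58.60667′; 179 + 58.60667/60 = 179.9767778
  W ⇒ negate

1. 83.100500, -179.824083
2. 67.594258, -6.945580
3. -32.130436, -76.975672
4. 19.498611, 173.792778
5. 33.766944, -179.976778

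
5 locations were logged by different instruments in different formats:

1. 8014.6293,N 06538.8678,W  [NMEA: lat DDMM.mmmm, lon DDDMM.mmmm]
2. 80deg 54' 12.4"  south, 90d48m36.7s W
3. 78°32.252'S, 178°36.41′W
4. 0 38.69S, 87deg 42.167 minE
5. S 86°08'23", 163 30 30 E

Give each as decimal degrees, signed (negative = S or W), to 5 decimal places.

1. 80.24382, -65.64780
2. -80.90344, -90.81019
3. -78.53753, -178.60683
4. -0.64483, 87.70278
5. -86.13972, 163.50833

Point 1:
  φ: degrees = first 2 digits = 80, minutes = 14.6293; 80 + 14.6293/60 = 80.243822
  N ⇒ keep positive
  λ: split at 3 digits → 065° and 38.8678′; 65 + 38.8678/60 = 65.647797
  hemisphere W, so the sign is −
Point 2:
  φ: 80° + 54/60 + 12.4/3600 = 80 + 0.900000 + 0.003444 = 80.903444
  S ⇒ negate
  λ: 90 + 48/60 + 36.7/3600 = 90.810194
  hemisphere W, so the sign is −
Point 3:
  Lat: 32.252′ = 0.537533°; total 78.537533
  S → negative
  Lon: 178 + 36.41/60 = 178.606833
  hemisphere W, so the sign is −
Point 4:
  Lat: 0 + 38.69/60 = 0.644833
  S → negative
  Lon: 87 + 42.167/60 = 87.702783
  E → positive
Point 5:
  Lat: 86° + 8/60 + 23/3600 = 86 + 0.133333 + 0.006389 = 86.139722
  S ⇒ negate
  Longitude: 163° + 30/60 + 30/3600 = 163 + 0.500000 + 0.008333 = 163.508333
  E → positive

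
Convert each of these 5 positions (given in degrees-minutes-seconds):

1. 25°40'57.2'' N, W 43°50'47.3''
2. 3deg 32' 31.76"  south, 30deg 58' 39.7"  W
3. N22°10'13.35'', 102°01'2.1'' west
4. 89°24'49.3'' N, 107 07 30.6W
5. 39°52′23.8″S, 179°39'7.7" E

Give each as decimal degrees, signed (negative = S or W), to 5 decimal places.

1. 25.68256, -43.84647
2. -3.54216, -30.97769
3. 22.17038, -102.01725
4. 89.41369, -107.12517
5. -39.87328, 179.65214

Point 1:
  Lat: 25° + 40/60 + 57.2/3600 = 25 + 0.666667 + 0.015889 = 25.682556
  N → positive
  λ: 43° + 50/60 + 47.3/3600 = 43 + 0.833333 + 0.013139 = 43.846472
  hemisphere W, so the sign is −
Point 2:
  Lat: 3 + 32/60 + 31.76/3600 = 3.542156
  S ⇒ negate
  λ: 58′ + 39.7″ = 58.66167′; 30 + 58.66167/60 = 30.977694
  W ⇒ negate
Point 3:
  Latitude: 22 + 10/60 + 13.35/3600 = 22.170375
  N → positive
  Longitude: 102 + 1/60 + 2.1/3600 = 102.017250
  W → negative
Point 4:
  Lat: 89° + 24/60 + 49.3/3600 = 89 + 0.400000 + 0.013694 = 89.413694
  N → positive
  Lon: 7′ + 30.6″ = 7.51000′; 107 + 7.51000/60 = 107.125167
  W ⇒ negate
Point 5:
  φ: 39 + 52/60 + 23.8/3600 = 39.873278
  S → negative
  Lon: 39′ + 7.7″ = 39.12833′; 179 + 39.12833/60 = 179.652139
  E → positive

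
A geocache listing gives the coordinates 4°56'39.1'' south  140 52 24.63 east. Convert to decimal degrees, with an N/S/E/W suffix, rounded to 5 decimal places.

4.94419° S, 140.87351° E

Lat: 4 + 56/60 + 39.1/3600 = 4.944194
Longitude: 52′ + 24.63″ = 52.41050′; 140 + 52.41050/60 = 140.873508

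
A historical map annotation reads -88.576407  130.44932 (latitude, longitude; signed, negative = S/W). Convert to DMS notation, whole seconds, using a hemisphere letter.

88°34′35″ S, 130°26′58″ E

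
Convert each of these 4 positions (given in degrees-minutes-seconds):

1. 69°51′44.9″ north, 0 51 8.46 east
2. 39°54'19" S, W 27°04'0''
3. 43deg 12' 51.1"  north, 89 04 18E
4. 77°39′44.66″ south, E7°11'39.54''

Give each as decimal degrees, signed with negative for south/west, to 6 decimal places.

Point 1:
  φ: 69° + 51/60 + 44.9/3600 = 69 + 0.850000 + 0.012472 = 69.8624722
  N → positive
  Longitude: 0 + 51/60 + 8.46/3600 = 0.8523500
  E ⇒ keep positive
Point 2:
  Lat: 39° + 54/60 + 19/3600 = 39 + 0.900000 + 0.005278 = 39.9052778
  S → negative
  Longitude: 27 + 4/60 + 0/3600 = 27.0666667
  W → negative
Point 3:
  Lat: 12′ + 51.1″ = 12.85167′; 43 + 12.85167/60 = 43.2141944
  N ⇒ keep positive
  λ: 89 + 4/60 + 18/3600 = 89.0716667
  E → positive
Point 4:
  Lat: 77° + 39/60 + 44.66/3600 = 77 + 0.650000 + 0.012406 = 77.6624056
  hemisphere S, so the sign is −
  Longitude: 11′ + 39.54″ = 11.65900′; 7 + 11.65900/60 = 7.1943167
  E ⇒ keep positive

1. 69.862472, 0.852350
2. -39.905278, -27.066667
3. 43.214194, 89.071667
4. -77.662406, 7.194317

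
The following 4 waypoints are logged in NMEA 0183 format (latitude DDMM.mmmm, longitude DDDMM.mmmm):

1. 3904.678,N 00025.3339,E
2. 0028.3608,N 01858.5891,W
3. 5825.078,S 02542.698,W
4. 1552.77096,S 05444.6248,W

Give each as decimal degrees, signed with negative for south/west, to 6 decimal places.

Point 1:
  φ: degrees = first 2 digits = 39, minutes = 4.678; 39 + 4.678/60 = 39.0779667
  N ⇒ keep positive
  Longitude: split at 3 digits → 000° and 25.3339′; 0 + 25.3339/60 = 0.4222317
  E → positive
Point 2:
  φ: degrees = first 2 digits = 0, minutes = 28.3608; 0 + 28.3608/60 = 0.4726800
  N → positive
  Lon: degrees = first 3 digits = 18, minutes = 58.5891; 18 + 58.5891/60 = 18.9764850
  W → negative
Point 3:
  Latitude: degrees = first 2 digits = 58, minutes = 25.078; 58 + 25.078/60 = 58.4179667
  S → negative
  Lon: degrees = first 3 digits = 25, minutes = 42.698; 25 + 42.698/60 = 25.7116333
  W → negative
Point 4:
  Lat: split at 2 digits → 15° and 52.77096′; 15 + 52.77096/60 = 15.8795160
  hemisphere S, so the sign is −
  Longitude: degrees = first 3 digits = 54, minutes = 44.6248; 54 + 44.6248/60 = 54.7437467
  W ⇒ negate

1. 39.077967, 0.422232
2. 0.472680, -18.976485
3. -58.417967, -25.711633
4. -15.879516, -54.743747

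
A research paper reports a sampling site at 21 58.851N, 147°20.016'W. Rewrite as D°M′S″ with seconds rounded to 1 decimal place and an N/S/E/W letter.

Lat: 58.85100′ → 58′ and 0.85100 × 60 = 51.060″
λ: 20.01600′ → 20′ and 0.01600 × 60 = 0.960″

21°58′51.1″ N, 147°20′1.0″ W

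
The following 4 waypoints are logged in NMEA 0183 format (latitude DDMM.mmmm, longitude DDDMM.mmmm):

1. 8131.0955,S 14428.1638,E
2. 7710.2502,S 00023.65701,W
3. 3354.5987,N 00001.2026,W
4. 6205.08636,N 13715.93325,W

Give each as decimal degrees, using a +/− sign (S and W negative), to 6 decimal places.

1. -81.518258, 144.469397
2. -77.170837, -0.394284
3. 33.909978, -0.020043
4. 62.084773, -137.265554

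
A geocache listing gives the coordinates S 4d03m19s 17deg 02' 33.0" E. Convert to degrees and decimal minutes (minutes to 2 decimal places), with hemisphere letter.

4° 3.32′ S, 17° 2.55′ E

Lat: 3 + 19/60 = 3.3167′
Lon: 2 + 33/60 = 2.5500′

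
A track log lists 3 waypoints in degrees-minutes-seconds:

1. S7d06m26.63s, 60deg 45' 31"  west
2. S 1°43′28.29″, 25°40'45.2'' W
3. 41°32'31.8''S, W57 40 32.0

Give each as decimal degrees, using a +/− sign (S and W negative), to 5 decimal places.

1. -7.10740, -60.75861
2. -1.72453, -25.67922
3. -41.54217, -57.67556

Point 1:
  φ: 7 + 6/60 + 26.63/3600 = 7.107397
  S → negative
  λ: 60 + 45/60 + 31/3600 = 60.758611
  W ⇒ negate
Point 2:
  Latitude: 43′ + 28.29″ = 43.47150′; 1 + 43.47150/60 = 1.724525
  hemisphere S, so the sign is −
  Lon: 25 + 40/60 + 45.2/3600 = 25.679222
  W ⇒ negate
Point 3:
  Lat: 41° + 32/60 + 31.8/3600 = 41 + 0.533333 + 0.008833 = 41.542167
  S ⇒ negate
  Lon: 40′ + 32″ = 40.53333′; 57 + 40.53333/60 = 57.675556
  W ⇒ negate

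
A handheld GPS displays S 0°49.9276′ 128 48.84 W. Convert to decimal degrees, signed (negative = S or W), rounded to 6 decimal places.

Lat: 0 + 49.9276/60 = 0.8321267
S ⇒ negate
Lon: 48.84′ = 0.814000°; total 128.8140000
W ⇒ negate

-0.832127, -128.814000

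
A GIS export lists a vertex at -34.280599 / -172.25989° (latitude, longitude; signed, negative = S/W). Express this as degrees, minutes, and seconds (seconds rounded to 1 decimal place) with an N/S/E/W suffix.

34°16′50.2″ S, 172°15′35.6″ W

Latitude is negative → S; |value| = 34.280599
Lat: whole degrees 34; 16.83594′ → 16′ and 50.156″
Longitude is negative → W; |value| = 172.259890
Lon: whole degrees 172; 15.59340′ → 15′ and 35.604″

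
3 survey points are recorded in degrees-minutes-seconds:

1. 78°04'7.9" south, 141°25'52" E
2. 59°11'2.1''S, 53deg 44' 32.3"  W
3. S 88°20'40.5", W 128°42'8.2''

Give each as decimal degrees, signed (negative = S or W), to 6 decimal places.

Point 1:
  φ: 4′ + 7.9″ = 4.13167′; 78 + 4.13167/60 = 78.0688611
  hemisphere S, so the sign is −
  Lon: 141 + 25/60 + 52/3600 = 141.4311111
  E ⇒ keep positive
Point 2:
  Latitude: 11′ + 2.1″ = 11.03500′; 59 + 11.03500/60 = 59.1839167
  S ⇒ negate
  Lon: 44′ + 32.3″ = 44.53833′; 53 + 44.53833/60 = 53.7423056
  W ⇒ negate
Point 3:
  φ: 20′ + 40.5″ = 20.67500′; 88 + 20.67500/60 = 88.3445833
  S ⇒ negate
  Lon: 42′ + 8.2″ = 42.13667′; 128 + 42.13667/60 = 128.7022778
  hemisphere W, so the sign is −

1. -78.068861, 141.431111
2. -59.183917, -53.742306
3. -88.344583, -128.702278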